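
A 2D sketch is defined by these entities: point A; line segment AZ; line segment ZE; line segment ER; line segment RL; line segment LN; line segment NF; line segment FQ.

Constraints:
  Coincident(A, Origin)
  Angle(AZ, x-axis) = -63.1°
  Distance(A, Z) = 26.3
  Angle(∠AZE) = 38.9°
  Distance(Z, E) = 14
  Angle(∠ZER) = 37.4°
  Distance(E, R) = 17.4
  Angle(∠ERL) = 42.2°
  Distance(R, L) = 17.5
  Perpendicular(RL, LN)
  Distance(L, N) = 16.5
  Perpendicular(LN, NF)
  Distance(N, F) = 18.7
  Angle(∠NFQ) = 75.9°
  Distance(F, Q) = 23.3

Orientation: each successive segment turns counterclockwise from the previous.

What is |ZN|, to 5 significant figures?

19.906

A is at the origin; AZ runs at -63.1° with length 26.3, so Z = (11.899, -23.454). ∠AZE = 38.9° gives ZE at 78.000° from the x-axis; with |ZE| = 14.0, E = (14.810, -9.7602). ∠ZER = 37.4° gives ER at -139.40° from the x-axis; with |ER| = 17.4, R = (1.5985, -21.084). ∠ERL = 42.2° gives RL at -1.6000° from the x-axis; with |RL| = 17.5, L = (19.092, -21.572). RL ⟂ LN, so LN runs at 88.400°; with |LN| = 16.5, N = (19.552, -5.0787). Then |ZN| = |N − Z| = 19.906.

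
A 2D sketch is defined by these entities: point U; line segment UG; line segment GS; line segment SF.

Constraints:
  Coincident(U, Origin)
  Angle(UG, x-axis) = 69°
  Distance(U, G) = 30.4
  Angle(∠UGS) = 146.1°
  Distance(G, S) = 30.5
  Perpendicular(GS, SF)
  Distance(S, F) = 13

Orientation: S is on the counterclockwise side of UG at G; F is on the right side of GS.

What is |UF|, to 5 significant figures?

63.273

U is at the origin; UG runs at 69.0° with length 30.4, so G = 30.4·(cos 69.0°, sin 69.0°) = (10.894, 28.381). ∠UGS = 146.1°, so GS runs at 69.0° + (180° − 146.1°) = 102.90° from the x-axis; with |GS| = 30.5, S = G + 30.5·(cos 102.90°, sin 102.90°) = (4.0853, 58.111). GS is perpendicular to SF; with |SF| = 13.0 on the right of GS, F = S + 13.0·(0.97476, 0.22325) = (16.757, 61.013). Then |UF| = |F − U| = 63.273.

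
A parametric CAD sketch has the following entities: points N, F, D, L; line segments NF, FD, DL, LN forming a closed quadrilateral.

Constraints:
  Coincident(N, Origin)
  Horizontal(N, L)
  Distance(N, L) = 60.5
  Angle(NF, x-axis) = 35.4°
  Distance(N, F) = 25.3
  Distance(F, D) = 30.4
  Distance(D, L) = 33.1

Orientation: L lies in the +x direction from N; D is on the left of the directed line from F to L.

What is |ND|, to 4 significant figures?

55.65

Checks: |NL| = 60.50 ✓; |NF| = 25.30 ✓; |FD| = 30.40 ✓; |DL| = 33.10 ✓.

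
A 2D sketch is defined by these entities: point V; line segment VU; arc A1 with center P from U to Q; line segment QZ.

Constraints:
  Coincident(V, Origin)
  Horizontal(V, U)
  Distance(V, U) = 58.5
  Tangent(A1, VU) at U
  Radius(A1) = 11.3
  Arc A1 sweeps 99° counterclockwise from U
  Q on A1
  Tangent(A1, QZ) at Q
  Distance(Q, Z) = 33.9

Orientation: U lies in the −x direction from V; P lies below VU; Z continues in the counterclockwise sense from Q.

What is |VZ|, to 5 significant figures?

79.428

On A1, U sits at bearing 90° from P; a 99° counterclockwise sweep puts Q at bearing 189°, so Q = P + 11.3·(cos 189°, sin 189°) = (-69.661, -13.068). Since A1 is tangent to QZ there, PQ ⟂ QZ, so QZ runs along (−sin 189°, cos 189°); with |QZ| = 33.9, Z = (-64.358, -46.550). Then |VZ| = |Z − V| = 79.428.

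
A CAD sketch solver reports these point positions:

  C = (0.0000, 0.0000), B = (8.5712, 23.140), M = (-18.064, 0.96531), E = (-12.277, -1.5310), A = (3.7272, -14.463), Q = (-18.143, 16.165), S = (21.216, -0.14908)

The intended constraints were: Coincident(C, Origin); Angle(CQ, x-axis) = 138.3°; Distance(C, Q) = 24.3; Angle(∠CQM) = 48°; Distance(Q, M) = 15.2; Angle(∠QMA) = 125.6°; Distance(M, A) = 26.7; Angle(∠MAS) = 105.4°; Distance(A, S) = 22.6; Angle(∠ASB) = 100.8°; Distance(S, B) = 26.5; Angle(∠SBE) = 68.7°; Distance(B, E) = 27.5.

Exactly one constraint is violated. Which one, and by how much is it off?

Distance(B, E) = 27.5 — off by 4.80.

C = (0.00, 0.00) ✓; CQ at 138.3° ✓; |CQ| = 24.30 ✓; ∠CQM = 48.00° ✓; |QM| = 15.20 ✓; ∠QMA = 125.6° ✓; |MA| = 26.70 ✓; ∠MAS = 105.4° ✓; |AS| = 22.60 ✓; ∠ASB = 100.8° ✓; |SB| = 26.50 ✓; ∠SBE = 68.70° ✓; |BE| = 32.30 ✗.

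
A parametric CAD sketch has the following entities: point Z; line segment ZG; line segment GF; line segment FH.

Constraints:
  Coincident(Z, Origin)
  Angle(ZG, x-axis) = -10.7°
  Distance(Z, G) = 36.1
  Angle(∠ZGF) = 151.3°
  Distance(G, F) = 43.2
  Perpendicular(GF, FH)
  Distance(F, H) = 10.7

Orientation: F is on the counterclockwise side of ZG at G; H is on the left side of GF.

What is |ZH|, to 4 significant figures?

75.16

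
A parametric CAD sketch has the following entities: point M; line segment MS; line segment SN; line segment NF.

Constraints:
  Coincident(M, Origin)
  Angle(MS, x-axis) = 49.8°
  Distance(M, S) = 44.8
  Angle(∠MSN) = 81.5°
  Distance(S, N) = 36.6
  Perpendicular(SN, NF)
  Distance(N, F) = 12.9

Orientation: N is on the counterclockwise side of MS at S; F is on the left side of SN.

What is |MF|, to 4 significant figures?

43.42

∠MSN = 81.5°, so SN runs at 49.8° + (180° − 81.5°) = 148.3° from the x-axis; with |SN| = 36.6, N = S + 36.6·(cos 148.3°, sin 148.3°) = (-2.223, 53.45). SN ⟂ NF; with |NF| = 12.9 on the left of SN, F = N + 12.9·(-0.5255, -0.8508) = (-9.002, 42.47). Then |MF| = |F − M| = 43.42.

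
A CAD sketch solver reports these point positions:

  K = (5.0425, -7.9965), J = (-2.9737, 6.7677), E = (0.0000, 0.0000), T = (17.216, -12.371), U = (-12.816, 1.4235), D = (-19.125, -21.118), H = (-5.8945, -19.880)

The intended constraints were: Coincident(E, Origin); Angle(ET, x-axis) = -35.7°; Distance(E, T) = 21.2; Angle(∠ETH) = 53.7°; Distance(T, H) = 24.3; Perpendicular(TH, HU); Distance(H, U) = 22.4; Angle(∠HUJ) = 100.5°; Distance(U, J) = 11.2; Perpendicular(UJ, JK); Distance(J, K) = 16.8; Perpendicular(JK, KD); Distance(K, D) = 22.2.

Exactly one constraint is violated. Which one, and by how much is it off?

Distance(K, D) = 22.2 — off by 5.30.

E = (0.00, 0.00) ✓; ET at -35.70° ✓; |ET| = 21.20 ✓; ∠ETH = 53.70° ✓; |TH| = 24.30 ✓; ∠(TH, HU) = 90.00° ✓; |HU| = 22.40 ✓; ∠HUJ = 100.5° ✓; |UJ| = 11.20 ✓; ∠(UJ, JK) = 90.00° ✓; |JK| = 16.80 ✓; ∠(JK, KD) = 90.00° ✓; |KD| = 27.50 ✗.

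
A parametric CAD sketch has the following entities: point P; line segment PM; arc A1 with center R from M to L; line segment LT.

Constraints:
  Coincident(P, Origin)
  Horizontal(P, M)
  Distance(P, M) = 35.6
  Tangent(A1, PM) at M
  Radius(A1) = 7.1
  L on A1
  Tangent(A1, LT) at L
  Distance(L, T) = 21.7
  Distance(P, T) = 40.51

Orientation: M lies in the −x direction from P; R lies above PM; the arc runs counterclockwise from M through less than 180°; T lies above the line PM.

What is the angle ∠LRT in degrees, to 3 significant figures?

71.9°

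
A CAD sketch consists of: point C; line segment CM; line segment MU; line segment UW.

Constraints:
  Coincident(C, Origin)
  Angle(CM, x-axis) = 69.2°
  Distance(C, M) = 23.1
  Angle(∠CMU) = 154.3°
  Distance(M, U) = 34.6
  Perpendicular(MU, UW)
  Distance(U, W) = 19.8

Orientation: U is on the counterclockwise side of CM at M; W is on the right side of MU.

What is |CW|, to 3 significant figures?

62.9

C is at the origin; CM runs at 69.2° with length 23.1, so M = 23.1·(cos 69.2°, sin 69.2°) = (8.20, 21.6). ∠CMU = 154.3°, so MU runs at 69.2° + (180° − 154.3°) = 94.9° from the x-axis; with |MU| = 34.6, U = M + 34.6·(cos 94.9°, sin 94.9°) = (5.25, 56.1). MU ⟂ UW; with |UW| = 19.8 on the right of MU, W = U + 19.8·(0.996, 0.0854) = (25.0, 57.8). Then |CW| = |W − C| = 62.9.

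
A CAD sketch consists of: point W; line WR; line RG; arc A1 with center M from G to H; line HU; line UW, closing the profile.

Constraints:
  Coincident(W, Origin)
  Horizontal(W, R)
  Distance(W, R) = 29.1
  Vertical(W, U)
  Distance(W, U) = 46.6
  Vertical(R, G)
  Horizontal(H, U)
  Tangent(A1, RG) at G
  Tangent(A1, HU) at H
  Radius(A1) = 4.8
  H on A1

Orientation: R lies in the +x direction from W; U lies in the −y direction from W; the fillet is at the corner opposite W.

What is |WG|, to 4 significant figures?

50.93

The virtual corner opposite W is at (29.10, -46.60). Since A1 is tangent to RG there, MG ⟂ RG and tangency of A1 to HU means the radius MH is perpendicular to HU, with radius 4.8, so the center M sits 4.8 in from both sides at M = (24.30, -41.80). That places the tangent points at G = (29.10, -41.80) on RG and H = (24.30, -46.60) on HU. Then |WG| = |G − W| = 50.93.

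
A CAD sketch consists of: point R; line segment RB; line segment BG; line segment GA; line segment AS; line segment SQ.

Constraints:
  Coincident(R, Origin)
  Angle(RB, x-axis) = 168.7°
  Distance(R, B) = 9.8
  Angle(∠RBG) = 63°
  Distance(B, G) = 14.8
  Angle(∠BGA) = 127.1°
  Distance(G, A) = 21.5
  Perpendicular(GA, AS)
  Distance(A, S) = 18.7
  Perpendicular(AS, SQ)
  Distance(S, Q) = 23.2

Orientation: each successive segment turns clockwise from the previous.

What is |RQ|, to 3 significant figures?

5.72

R is at the origin; RB runs at 168.7° with length 9.8, so B = (-9.61, 1.92). ∠RBG = 63.0° gives BG at 51.7° from the x-axis; with |BG| = 14.8, G = (-0.437, 13.5). ∠BGA = 127.1° gives GA at -1.20° from the x-axis; with |GA| = 21.5, A = (21.1, 13.1). The perpendicularity gives AS at right angles to GA, so AS runs at -91.2°; with |AS| = 18.7, S = (20.7, -5.61). AS is perpendicular to SQ, so SQ runs at 179°; with |SQ| = 23.2, Q = (-2.53, -5.13). Then |RQ| = |Q − R| = 5.72.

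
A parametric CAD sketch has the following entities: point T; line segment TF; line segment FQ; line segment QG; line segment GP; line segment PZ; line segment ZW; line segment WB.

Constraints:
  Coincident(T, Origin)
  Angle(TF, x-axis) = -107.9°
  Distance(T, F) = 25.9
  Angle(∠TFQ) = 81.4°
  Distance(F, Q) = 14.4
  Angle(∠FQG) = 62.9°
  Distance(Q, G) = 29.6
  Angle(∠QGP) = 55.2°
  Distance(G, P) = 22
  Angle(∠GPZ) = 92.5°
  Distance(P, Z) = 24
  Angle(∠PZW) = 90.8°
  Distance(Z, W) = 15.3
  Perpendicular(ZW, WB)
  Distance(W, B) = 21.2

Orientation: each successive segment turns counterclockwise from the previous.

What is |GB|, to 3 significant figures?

7.52

T is at the origin; TF runs at -107.9° with length 25.9, so F = (-7.96, -24.6). ∠TFQ = 81.4° gives FQ at -9.30° from the x-axis; with |FQ| = 14.4, Q = (6.25, -27.0). ∠FQG = 62.9° gives QG at 108° from the x-axis; with |QG| = 29.6, G = (-2.80, 1.21). ∠QGP = 55.2° gives GP at -127° from the x-axis; with |GP| = 22.0, P = (-16.2, -16.3). ∠GPZ = 92.5° gives PZ at -39.9° from the x-axis; with |PZ| = 24.0, Z = (2.25, -31.7). ∠PZW = 90.8° gives ZW at 49.3° from the x-axis; with |ZW| = 15.3, W = (12.2, -20.1). ZW ⟂ WB, so WB runs at 139°; with |WB| = 21.2, B = (-3.84, -6.24). Then |GB| = |B − G| = 7.52.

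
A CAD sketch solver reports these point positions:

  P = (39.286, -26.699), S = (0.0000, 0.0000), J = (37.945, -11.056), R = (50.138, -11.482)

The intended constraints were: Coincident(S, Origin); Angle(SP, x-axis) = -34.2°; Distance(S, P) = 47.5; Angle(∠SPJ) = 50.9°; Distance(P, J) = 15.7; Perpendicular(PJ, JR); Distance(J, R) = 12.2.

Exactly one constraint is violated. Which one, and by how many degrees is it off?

Perpendicular(PJ, JR) — off by 6.90°.

S = (0.00, 0.00) ✓; SP at -34.20° ✓; |SP| = 47.50 ✓; ∠SPJ = 50.90° ✓; |PJ| = 15.70 ✓; ∠(PJ, JR) = 96.90° ✗; |JR| = 12.20 ✓.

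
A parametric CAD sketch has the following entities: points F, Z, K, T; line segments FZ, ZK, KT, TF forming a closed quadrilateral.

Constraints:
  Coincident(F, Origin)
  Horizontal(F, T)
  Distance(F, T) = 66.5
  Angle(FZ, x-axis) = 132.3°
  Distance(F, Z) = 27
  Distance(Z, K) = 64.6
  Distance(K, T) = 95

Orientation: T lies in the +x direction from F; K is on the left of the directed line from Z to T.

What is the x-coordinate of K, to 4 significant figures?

11.41

Checks: |ZK| = 64.60 ✓; |KT| = 95.00 ✓.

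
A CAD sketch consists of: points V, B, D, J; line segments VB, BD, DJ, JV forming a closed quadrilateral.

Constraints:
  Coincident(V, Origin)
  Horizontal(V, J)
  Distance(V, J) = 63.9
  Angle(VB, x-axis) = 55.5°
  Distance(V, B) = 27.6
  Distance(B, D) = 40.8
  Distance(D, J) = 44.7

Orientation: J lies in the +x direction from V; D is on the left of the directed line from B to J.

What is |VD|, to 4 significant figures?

66.71

V is at the origin; V and J share the same y with |VJ| = 63.9 and J in +x, so J = (63.9, 0). VB runs at 55.5° with |VB| = 27.6, so B = (15.63, 22.75). D is determined by |BD| = 40.8 and |DJ| = 44.7 together: it lies at the intersection of circle(B, 40.8) and circle(J, 44.7). With |BJ| = 53.36, the foot of the radical line on BJ is 23.55 from B and the perpendicular offset is √(40.8² − 23.55²) = 33.31. Taking the left-of-BJ solution: D = (51.14, 42.84).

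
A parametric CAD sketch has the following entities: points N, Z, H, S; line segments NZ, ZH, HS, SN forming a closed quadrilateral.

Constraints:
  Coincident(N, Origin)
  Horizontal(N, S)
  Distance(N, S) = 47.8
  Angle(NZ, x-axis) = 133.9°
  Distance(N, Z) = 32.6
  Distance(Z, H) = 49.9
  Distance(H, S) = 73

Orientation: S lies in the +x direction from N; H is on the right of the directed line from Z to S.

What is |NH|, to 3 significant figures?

33.3

Checks: N.y = 0.00, S.y = 0.00 ✓; |ZH| = 49.90 ✓; |HS| = 73.00 ✓.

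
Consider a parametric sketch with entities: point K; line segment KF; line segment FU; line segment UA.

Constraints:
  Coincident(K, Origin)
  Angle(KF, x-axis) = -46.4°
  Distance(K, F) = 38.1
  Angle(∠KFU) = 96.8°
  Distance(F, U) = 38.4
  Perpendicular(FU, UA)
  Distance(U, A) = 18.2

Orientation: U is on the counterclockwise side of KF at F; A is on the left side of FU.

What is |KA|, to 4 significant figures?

47.19

K is at the origin; KF runs at -46.4° with length 38.1, so F = 38.1·(cos -46.4°, sin -46.4°) = (26.27, -27.59). ∠KFU = 96.8°, so FU runs at -46.4° + (180° − 96.8°) = 36.80° from the x-axis; with |FU| = 38.4, U = F + 38.4·(cos 36.80°, sin 36.80°) = (57.02, -4.588). FU ⟂ UA; with |UA| = 18.2 on the left of FU, A = U + 18.2·(-0.5990, 0.8007) = (46.12, 9.985). Then |KA| = |A − K| = 47.19.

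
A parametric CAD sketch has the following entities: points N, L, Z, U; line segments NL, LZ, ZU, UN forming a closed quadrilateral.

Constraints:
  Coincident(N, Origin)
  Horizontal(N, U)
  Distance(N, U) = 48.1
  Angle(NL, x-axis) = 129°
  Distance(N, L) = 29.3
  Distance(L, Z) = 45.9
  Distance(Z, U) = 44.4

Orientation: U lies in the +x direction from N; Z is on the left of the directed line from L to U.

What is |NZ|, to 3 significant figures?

45.3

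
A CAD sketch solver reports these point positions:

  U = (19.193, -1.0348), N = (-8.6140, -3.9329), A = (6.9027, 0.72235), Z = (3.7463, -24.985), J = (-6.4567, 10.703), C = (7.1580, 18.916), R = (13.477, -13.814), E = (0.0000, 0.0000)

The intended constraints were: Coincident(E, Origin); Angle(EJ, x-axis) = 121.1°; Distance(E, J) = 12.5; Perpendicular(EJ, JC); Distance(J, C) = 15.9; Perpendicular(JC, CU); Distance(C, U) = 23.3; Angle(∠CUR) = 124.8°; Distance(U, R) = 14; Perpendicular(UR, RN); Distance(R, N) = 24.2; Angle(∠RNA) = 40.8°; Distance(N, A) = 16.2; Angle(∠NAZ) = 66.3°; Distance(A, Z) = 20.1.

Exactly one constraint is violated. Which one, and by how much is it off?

Distance(A, Z) = 20.1 — off by 5.80.

E = (0.00, 0.00) ✓; EJ at 121.1° ✓; |EJ| = 12.50 ✓; ∠(EJ, JC) = 90.00° ✓; |JC| = 15.90 ✓; ∠(JC, CU) = 90.00° ✓; |CU| = 23.30 ✓; ∠CUR = 124.8° ✓; |UR| = 14.00 ✓; ∠(UR, RN) = 90.00° ✓; |RN| = 24.20 ✓; ∠RNA = 40.80° ✓; |NA| = 16.20 ✓; ∠NAZ = 66.30° ✓; |AZ| = 25.90 ✗.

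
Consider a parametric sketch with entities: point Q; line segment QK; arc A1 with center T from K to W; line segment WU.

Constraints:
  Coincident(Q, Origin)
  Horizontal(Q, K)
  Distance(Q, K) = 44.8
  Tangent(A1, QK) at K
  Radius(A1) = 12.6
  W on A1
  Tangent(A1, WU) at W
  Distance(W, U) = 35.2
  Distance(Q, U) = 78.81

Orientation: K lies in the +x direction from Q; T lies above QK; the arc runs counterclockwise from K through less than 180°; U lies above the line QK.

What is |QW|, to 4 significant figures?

57.81

Checks: |TW| = 12.60 ✓; ∠(TW, WU) = 90.00° ✓; |WU| = 35.20 ✓; |QU| = 78.81 ✓.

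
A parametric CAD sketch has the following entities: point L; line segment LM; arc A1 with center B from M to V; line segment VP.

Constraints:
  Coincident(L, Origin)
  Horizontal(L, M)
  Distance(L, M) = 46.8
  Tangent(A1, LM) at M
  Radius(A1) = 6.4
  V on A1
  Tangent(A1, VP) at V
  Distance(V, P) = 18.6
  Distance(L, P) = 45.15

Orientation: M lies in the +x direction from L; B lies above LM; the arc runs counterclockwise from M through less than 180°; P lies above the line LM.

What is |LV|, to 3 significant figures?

52.5

L is at the origin; L and M share the same y with |LM| = 46.8 and M on the +x side, so M = (46.8, 0.00). Tangency of A1 to LM means the radius BM is perpendicular to LM, so B = M + (0, 6.4) = (46.8, 6.40). Since BV ⟂ VP (tangency), |BP| = √(6.4² + 18.6²) = 19.7 regardless of where V sits on A1. So P lies on both circle(L, 45.15) and circle(B, 19.7); the above-LM intersection is P = (38.2, 24.1). V is the foot of the tangent from P: V = (51.3, 10.9).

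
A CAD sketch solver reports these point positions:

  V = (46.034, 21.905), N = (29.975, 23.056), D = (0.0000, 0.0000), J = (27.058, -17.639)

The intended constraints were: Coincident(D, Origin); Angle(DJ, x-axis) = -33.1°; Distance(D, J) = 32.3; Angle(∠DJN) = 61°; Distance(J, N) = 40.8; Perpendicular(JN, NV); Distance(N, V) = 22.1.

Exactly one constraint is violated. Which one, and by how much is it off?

Distance(N, V) = 22.1 — off by 6.00.

D = (0.00, 0.00) ✓; DJ at -33.10° ✓; |DJ| = 32.30 ✓; ∠DJN = 61.00° ✓; |JN| = 40.80 ✓; ∠(JN, NV) = 90.00° ✓; |NV| = 16.10 ✗.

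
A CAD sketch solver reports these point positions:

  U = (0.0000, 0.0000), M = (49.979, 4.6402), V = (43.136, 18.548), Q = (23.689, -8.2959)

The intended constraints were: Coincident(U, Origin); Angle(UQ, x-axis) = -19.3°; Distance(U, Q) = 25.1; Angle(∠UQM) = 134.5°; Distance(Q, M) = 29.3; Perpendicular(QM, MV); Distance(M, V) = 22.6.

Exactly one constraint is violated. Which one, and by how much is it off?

Distance(M, V) = 22.6 — off by 7.10.

U = (0.00, 0.00) ✓; UQ at -19.30° ✓; |UQ| = 25.10 ✓; ∠UQM = 134.5° ✓; |QM| = 29.30 ✓; ∠(QM, MV) = 90.00° ✓; |MV| = 15.50 ✗.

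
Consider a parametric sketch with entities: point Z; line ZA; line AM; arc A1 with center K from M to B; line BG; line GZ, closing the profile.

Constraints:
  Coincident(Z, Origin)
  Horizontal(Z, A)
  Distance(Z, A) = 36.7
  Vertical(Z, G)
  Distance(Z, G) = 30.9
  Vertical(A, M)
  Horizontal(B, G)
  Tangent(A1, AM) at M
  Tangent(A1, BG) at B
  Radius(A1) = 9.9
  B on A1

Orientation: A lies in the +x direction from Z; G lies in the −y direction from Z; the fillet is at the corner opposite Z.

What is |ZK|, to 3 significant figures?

34.0

Z is at the origin; ZA is horizontal with |ZA| = 36.7 and A on the +x side, so A = (36.7, 0.00). Z and G share the same x with |ZG| = 30.9 and G on the −y side, so G = (0.00, -30.9). The virtual corner opposite Z is at (36.7, -30.9). Tangency of A1 to AM means the radius KM is perpendicular to AM and since A1 is tangent to BG there, KB ⟂ BG, with radius 9.9, so the center K sits 9.9 in from both sides at K = (26.8, -21.0). Then |ZK| = |K − Z| = 34.0.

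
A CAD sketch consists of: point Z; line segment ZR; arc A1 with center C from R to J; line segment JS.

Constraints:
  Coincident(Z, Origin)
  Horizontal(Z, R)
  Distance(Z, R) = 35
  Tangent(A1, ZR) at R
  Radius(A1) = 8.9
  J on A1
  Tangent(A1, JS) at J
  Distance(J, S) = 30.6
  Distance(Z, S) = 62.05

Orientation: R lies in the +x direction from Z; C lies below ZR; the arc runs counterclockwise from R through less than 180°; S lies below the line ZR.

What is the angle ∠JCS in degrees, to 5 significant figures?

73.783°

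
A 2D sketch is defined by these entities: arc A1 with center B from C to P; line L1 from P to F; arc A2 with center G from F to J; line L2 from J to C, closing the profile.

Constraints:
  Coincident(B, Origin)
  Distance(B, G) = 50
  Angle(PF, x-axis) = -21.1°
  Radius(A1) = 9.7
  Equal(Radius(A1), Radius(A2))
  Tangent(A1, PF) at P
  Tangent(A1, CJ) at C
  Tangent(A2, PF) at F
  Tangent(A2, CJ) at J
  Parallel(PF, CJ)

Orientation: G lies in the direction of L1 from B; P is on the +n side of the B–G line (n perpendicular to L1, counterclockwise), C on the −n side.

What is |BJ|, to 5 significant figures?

50.932

The slot axis is L1's direction at -21.1°, so u = (cos -21.1°, sin -21.1°) = (0.93295, -0.36000) and n = (−sin -21.1°, cos -21.1°) = (0.36000, 0.93295). B is at the origin and G lies 50.0 along u from B, so G = 50.0·u = (46.648, -18.000). Tangency of A1 to both parallel lines with radius 9.7 puts P and C at B ± 9.7·n: P = (3.4920, 9.0496), C = (-3.4920, -9.0496). Equal radii place F and J the same way about G: F = G + 9.7·n = (50.140, -8.9502), J = G − 9.7·n = (43.156, -27.049). Then |BJ| = |J − B| = 50.932.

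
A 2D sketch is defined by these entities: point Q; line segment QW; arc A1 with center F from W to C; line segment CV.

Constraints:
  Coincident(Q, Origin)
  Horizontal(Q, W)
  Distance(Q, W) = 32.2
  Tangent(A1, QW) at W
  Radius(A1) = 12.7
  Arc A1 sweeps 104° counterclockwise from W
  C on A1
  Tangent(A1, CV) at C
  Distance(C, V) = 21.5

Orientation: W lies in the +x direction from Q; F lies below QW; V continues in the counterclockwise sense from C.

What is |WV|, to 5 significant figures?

37.320

Q is at the origin; Q and W share the same y with |QW| = 32.2 and W on the +x side, so W = (32.200, 0.0000). Tangency of A1 to QW means the radius FW is perpendicular to QW, so F = W + (0, -12.7) = (32.200, -12.700). On A1, W sits at bearing 90° from F; a 104° counterclockwise sweep puts C at bearing 194°, so C = F + 12.7·(cos 194°, sin 194°) = (19.877, -15.772). Tangency of A1 to CV means the radius FC is perpendicular to CV, so CV runs along (−sin 194°, cos 194°); with |CV| = 21.5, V = (25.079, -36.634). Then |WV| = |V − W| = 37.320.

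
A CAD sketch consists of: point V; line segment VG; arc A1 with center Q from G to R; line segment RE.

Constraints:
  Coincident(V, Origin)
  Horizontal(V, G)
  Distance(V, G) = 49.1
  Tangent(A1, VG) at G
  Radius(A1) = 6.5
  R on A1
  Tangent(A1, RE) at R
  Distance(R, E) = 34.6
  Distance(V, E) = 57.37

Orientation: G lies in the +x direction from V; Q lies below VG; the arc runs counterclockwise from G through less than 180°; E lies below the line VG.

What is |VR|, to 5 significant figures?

43.047

Checks: |QG| = 6.500 ✓; |QR| = 6.500 ✓; ∠(QR, RE) = 90.00° ✓; |RE| = 34.60 ✓; |VE| = 57.37 ✓.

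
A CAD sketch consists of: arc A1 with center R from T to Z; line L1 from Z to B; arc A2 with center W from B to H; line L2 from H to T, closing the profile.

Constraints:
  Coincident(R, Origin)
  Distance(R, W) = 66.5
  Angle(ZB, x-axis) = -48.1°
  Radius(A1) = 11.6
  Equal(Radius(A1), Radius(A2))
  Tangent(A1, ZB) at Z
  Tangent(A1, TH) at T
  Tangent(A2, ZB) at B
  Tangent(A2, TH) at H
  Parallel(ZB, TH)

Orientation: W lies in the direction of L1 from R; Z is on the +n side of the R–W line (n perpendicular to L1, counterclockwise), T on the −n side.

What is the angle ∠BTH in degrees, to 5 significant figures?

19.232°

The slot axis is L1's direction at -48.1°, so u = (cos -48.1°, sin -48.1°) = (0.66783, -0.74431) and n = (−sin -48.1°, cos -48.1°) = (0.74431, 0.66783). R is at the origin and W lies 66.5 along u from R, so W = 66.5·u = (44.411, -49.497). Tangency of A1 to both parallel lines with radius 11.6 puts Z and T at R ± 11.6·n: Z = (8.6340, 7.7469), T = (-8.6340, -7.7469). Equal radii place B and H the same way about W: B = W + 11.6·n = (53.045, -41.750), H = W − 11.6·n = (35.777, -57.244). Then cos ∠BTH = TB·TH / (|TB||TH|), giving 19.232°.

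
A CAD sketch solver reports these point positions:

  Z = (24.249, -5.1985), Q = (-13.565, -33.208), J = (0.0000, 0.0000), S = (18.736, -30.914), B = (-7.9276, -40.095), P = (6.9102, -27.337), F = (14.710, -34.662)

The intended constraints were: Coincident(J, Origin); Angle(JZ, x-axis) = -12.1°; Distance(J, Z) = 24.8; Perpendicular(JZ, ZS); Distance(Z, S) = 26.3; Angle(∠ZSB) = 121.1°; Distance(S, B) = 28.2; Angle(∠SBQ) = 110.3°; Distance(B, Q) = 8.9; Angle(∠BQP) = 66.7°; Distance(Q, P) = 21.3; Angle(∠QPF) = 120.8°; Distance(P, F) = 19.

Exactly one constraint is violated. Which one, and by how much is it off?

Distance(P, F) = 19 — off by 8.30.

J = (0.00, 0.00) ✓; JZ at -12.10° ✓; |JZ| = 24.80 ✓; ∠(JZ, ZS) = 90.00° ✓; |ZS| = 26.30 ✓; ∠ZSB = 121.1° ✓; |SB| = 28.20 ✓; ∠SBQ = 110.3° ✓; |BQ| = 8.900 ✓; ∠BQP = 66.70° ✓; |QP| = 21.30 ✓; ∠QPF = 120.8° ✓; |PF| = 10.70 ✗.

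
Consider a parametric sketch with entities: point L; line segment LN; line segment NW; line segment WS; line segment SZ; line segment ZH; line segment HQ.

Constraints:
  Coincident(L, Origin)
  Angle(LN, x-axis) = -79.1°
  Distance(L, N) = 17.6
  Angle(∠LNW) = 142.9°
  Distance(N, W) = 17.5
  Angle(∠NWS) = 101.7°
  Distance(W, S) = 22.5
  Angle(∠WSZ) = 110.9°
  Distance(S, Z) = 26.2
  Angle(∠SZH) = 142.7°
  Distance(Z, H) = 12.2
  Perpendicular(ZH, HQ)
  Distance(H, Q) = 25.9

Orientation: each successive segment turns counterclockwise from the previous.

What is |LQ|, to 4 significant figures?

4.192

L is at the origin; LN runs at -79.1° with length 17.6, so N = (3.328, -17.28). ∠LNW = 142.9° gives NW at -42.00° from the x-axis; with |NW| = 17.5, W = (16.33, -28.99). ∠NWS = 101.7° gives WS at 36.30° from the x-axis; with |WS| = 22.5, S = (34.47, -15.67). ∠WSZ = 110.9° gives SZ at 105.4° from the x-axis; with |SZ| = 26.2, Z = (27.51, 9.587). ∠SZH = 142.7° gives ZH at 142.7° from the x-axis; with |ZH| = 12.2, H = (17.80, 16.98). The perpendicularity gives HQ at right angles to ZH, so HQ runs at -127.3°; with |HQ| = 25.9, Q = (2.109, -3.622). Then |LQ| = |Q − L| = 4.192.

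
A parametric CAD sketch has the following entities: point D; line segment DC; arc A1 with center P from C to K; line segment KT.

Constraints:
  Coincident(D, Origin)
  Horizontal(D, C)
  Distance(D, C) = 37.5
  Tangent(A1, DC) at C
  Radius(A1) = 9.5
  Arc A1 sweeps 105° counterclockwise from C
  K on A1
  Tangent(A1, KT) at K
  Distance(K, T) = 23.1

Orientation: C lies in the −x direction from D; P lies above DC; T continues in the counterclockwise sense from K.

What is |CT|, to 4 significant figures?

34.42

On A1, C sits at bearing -90° from P; a 105° counterclockwise sweep puts K at bearing 15°, so K = P + 9.5·(cos 15°, sin 15°) = (-28.32, 11.96). The tangent condition forces PK to be normal to KT, so KT runs along (−sin 15°, cos 15°); with |KT| = 23.1, T = (-34.30, 34.27). Then |CT| = |T − C| = 34.42.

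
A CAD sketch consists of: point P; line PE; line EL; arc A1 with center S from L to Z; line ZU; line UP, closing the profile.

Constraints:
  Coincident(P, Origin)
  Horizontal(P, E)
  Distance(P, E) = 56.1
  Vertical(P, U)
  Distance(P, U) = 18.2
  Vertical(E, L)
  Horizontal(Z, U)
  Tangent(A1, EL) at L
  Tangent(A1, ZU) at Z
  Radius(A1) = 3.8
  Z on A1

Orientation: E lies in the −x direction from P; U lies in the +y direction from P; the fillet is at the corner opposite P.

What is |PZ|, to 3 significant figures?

55.4

P is at the origin; P and E share the same y with |PE| = 56.1 and E on the −x side, so E = (-56.1, 0.00). P and U share the same x with |PU| = 18.2 and U on the +y side, so U = (0.00, 18.2). The virtual corner opposite P is at (-56.1, 18.2). Since A1 is tangent to EL there, SL ⟂ EL and since A1 is tangent to ZU there, SZ ⟂ ZU, with radius 3.8, so the center S sits 3.8 in from both sides at S = (-52.3, 14.4). That places the tangent points at L = (-56.1, 14.4) on EL and Z = (-52.3, 18.2) on ZU. Then |PZ| = |Z − P| = 55.4.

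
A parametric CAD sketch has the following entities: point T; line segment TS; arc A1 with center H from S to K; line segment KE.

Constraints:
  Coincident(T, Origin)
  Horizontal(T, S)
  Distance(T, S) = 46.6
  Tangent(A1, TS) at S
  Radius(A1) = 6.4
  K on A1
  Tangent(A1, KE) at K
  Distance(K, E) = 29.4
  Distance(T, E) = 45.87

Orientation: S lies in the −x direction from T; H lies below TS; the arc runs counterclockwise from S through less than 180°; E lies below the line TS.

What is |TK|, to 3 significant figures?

52.5

T is at the origin; T and S share the same y with |TS| = 46.6 and S on the −x side, so S = (-46.6, 0.00). A1 meets TS tangentially, so HS is at right angles to TS, so H = S + (0, -6.4) = (-46.6, -6.40). Since HK ⟂ KE (tangency), |HE| = √(6.4² + 29.4²) = 30.1 regardless of where K sits on A1. So E lies on both circle(T, 45.87) and circle(H, 30.1); the below-TS intersection is E = (-32.1, -32.8). K is the foot of the tangent from E: K = (-51.4, -10.6).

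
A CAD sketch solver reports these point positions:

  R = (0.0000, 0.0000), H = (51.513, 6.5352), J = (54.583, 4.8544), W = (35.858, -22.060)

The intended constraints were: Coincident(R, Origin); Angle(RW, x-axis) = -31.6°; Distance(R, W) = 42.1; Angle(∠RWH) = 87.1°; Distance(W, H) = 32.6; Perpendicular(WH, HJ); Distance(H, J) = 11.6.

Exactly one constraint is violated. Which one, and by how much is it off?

Distance(H, J) = 11.6 — off by 8.10.

R = (0.00, 0.00) ✓; RW at -31.60° ✓; |RW| = 42.10 ✓; ∠RWH = 87.10° ✓; |WH| = 32.60 ✓; ∠(WH, HJ) = 90.00° ✓; |HJ| = 3.500 ✗.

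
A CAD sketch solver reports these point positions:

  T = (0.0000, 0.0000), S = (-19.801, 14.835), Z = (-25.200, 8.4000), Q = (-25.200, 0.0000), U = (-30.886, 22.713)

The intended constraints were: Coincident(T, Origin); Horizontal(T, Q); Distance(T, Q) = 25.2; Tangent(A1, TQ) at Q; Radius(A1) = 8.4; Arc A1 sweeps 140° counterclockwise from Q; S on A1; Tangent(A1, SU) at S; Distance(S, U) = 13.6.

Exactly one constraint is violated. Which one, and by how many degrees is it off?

Tangent(A1, SU) at S — off by 4.60°.

T = (0.00, 0.00) ✓; T.y = 0.00, Q.y = 0.00 ✓; |TQ| = 25.20 ✓; ∠(ZQ, QT) = 90.00° ✓; |ZQ| = 8.400 ✓; bearing(Z→S) − bearing(Z→Q) = 140.0° ✓; |ZS| = 8.400 ✓; ∠(ZS, SU) = 85.40° ✗; |SU| = 13.60 ✓.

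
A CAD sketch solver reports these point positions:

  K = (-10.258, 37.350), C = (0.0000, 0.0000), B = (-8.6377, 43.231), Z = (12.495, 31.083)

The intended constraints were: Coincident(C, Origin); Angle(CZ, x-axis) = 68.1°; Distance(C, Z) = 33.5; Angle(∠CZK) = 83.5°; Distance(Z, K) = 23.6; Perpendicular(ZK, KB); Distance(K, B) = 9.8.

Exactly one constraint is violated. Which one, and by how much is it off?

Distance(K, B) = 9.8 — off by 3.70.

C = (0.00, 0.00) ✓; CZ at 68.10° ✓; |CZ| = 33.50 ✓; ∠CZK = 83.50° ✓; |ZK| = 23.60 ✓; ∠(ZK, KB) = 90.00° ✓; |KB| = 6.100 ✗.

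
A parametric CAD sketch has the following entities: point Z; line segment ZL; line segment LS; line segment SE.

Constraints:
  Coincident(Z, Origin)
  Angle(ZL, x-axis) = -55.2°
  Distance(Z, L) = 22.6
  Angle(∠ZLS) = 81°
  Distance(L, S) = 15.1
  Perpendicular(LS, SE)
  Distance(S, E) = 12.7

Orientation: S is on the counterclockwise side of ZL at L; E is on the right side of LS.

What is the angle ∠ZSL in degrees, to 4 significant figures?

62.61°

Z is at the origin; ZL runs at -55.2° with length 22.6, so L = 22.6·(cos -55.2°, sin -55.2°) = (12.90, -18.56). ∠ZLS = 81.0°, so LS runs at -55.2° + (180° − 81.0°) = 43.80° from the x-axis; with |LS| = 15.1, S = L + 15.1·(cos 43.80°, sin 43.80°) = (23.80, -8.107). Then cos ∠ZSL = SZ·SL / (|SZ||SL|), giving 62.61°.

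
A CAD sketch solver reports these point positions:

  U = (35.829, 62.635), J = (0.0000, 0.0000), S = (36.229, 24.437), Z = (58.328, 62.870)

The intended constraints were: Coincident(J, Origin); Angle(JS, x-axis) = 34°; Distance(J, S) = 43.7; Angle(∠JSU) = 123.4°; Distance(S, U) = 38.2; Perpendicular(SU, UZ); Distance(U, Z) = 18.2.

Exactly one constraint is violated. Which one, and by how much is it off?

Distance(U, Z) = 18.2 — off by 4.30.

J = (0.00, 0.00) ✓; JS at 34.00° ✓; |JS| = 43.70 ✓; ∠JSU = 123.4° ✓; |SU| = 38.20 ✓; ∠(SU, UZ) = 90.00° ✓; |UZ| = 22.50 ✗.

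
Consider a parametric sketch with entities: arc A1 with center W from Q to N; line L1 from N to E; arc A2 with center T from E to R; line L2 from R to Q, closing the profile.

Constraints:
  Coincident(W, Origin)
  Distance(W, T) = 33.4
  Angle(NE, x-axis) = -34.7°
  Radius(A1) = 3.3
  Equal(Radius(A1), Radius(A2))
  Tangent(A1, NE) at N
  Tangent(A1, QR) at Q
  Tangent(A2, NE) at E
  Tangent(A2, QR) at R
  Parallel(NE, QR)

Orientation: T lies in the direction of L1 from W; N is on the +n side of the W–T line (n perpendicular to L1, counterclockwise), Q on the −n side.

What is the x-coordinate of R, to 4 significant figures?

25.58

The slot axis is L1's direction at -34.7°, so u = (cos -34.7°, sin -34.7°) = (0.8221, -0.5693) and n = (−sin -34.7°, cos -34.7°) = (0.5693, 0.8221). W is at the origin and T lies 33.4 along u from W, so T = 33.4·u = (27.46, -19.01). Tangency of A1 to both parallel lines with radius 3.3 puts N and Q at W ± 3.3·n: N = (1.879, 2.713), Q = (-1.879, -2.713). Equal radii place E and R the same way about T: E = T + 3.3·n = (29.34, -16.30), R = T − 3.3·n = (25.58, -21.73). So R.x = 25.58.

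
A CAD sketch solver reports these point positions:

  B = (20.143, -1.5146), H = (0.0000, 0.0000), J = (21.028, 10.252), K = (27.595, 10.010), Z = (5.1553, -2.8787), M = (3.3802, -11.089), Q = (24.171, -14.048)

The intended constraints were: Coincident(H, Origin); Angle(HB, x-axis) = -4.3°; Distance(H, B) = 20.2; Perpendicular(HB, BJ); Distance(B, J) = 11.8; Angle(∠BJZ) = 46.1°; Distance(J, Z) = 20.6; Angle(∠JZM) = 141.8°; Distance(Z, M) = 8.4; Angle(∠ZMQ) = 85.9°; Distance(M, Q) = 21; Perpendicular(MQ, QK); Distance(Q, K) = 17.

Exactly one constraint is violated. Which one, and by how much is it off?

Distance(Q, K) = 17 — off by 7.30.

H = (0.00, 0.00) ✓; HB at -4.300° ✓; |HB| = 20.20 ✓; ∠(HB, BJ) = 90.00° ✓; |BJ| = 11.80 ✓; ∠BJZ = 46.10° ✓; |JZ| = 20.60 ✓; ∠JZM = 141.8° ✓; |ZM| = 8.400 ✓; ∠ZMQ = 85.90° ✓; |MQ| = 21.00 ✓; ∠(MQ, QK) = 90.00° ✓; |QK| = 24.30 ✗.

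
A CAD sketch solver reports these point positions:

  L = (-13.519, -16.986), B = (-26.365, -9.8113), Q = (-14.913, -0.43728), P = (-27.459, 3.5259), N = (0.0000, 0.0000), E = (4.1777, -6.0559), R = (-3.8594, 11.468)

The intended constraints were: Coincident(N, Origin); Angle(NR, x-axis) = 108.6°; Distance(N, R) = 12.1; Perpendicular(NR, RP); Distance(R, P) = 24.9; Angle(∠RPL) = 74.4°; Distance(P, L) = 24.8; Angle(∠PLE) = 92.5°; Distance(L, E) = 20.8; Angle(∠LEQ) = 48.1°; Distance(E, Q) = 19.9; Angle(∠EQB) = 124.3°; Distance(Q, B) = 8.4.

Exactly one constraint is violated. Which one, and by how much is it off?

Distance(Q, B) = 8.4 — off by 6.40.

N = (0.00, 0.00) ✓; NR at 108.6° ✓; |NR| = 12.10 ✓; ∠(NR, RP) = 90.00° ✓; |RP| = 24.90 ✓; ∠RPL = 74.40° ✓; |PL| = 24.80 ✓; ∠PLE = 92.50° ✓; |LE| = 20.80 ✓; ∠LEQ = 48.10° ✓; |EQ| = 19.90 ✓; ∠EQB = 124.3° ✓; |QB| = 14.80 ✗.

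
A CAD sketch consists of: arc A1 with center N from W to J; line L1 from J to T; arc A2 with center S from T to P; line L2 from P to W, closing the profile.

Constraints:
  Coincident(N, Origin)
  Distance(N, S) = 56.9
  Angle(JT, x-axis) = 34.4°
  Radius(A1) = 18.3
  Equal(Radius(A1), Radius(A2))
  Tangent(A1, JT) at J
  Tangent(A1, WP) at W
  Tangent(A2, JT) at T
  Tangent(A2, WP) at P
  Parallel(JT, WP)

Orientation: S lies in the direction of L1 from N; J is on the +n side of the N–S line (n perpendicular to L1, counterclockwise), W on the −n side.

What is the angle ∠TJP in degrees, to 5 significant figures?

32.750°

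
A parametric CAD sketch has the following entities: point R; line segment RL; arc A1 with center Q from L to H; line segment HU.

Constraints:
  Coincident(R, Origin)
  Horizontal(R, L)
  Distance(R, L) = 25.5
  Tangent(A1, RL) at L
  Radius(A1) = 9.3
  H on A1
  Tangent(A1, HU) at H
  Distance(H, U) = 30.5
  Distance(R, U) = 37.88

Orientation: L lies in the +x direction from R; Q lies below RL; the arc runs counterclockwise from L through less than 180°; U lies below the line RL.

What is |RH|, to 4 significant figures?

17.93

R is at the origin; RL is horizontal with |RL| = 25.5 and L on the +x side, so L = (25.50, 0.000). Since A1 is tangent to RL there, QL ⟂ RL, so Q = L + (0, -9.3) = (25.50, -9.300). Since QH ⟂ HU (tangency), |QU| = √(9.3² + 30.5²) = 31.89 regardless of where H sits on A1. So U lies on both circle(R, 37.88) and circle(Q, 31.89); the below-RL intersection is U = (9.248, -36.73). H is the foot of the tangent from U: H = (16.46, -7.100).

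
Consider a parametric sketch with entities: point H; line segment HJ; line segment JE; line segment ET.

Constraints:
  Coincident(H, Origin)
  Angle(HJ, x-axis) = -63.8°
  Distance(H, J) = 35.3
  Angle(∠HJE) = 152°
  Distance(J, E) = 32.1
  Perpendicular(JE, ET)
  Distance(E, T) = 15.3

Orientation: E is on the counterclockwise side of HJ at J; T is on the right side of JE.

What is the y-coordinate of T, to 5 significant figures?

-62.860

H is at the origin; HJ runs at -63.8° with length 35.3, so J = 35.3·(cos -63.8°, sin -63.8°) = (15.585, -31.673). ∠HJE = 152.0°, so JE runs at -63.8° + (180° − 152.0°) = -35.800° from the x-axis; with |JE| = 32.1, E = J + 32.1·(cos -35.800°, sin -35.800°) = (41.620, -50.450). JE ⟂ ET; with |ET| = 15.3 on the right of JE, T = E + 15.3·(-0.58496, -0.81106) = (32.670, -62.860). So T.y = -62.860.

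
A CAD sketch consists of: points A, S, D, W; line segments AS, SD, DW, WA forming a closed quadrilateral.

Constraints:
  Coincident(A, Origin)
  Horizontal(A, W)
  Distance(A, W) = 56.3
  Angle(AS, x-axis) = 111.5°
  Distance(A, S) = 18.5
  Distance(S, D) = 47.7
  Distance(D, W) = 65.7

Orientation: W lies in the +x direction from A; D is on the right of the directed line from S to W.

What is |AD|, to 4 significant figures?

30.32

Checks: |AW| = 56.30 ✓; |AS| = 18.50 ✓; |SD| = 47.70 ✓; |DW| = 65.70 ✓.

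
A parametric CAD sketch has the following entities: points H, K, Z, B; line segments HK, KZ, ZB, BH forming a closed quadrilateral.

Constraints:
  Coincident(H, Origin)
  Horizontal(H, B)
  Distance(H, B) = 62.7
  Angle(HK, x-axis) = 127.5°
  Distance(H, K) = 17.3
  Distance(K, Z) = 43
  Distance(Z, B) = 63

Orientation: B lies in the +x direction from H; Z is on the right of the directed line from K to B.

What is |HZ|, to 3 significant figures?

26.8

Checks: |KZ| = 43.00 ✓; |ZB| = 63.00 ✓.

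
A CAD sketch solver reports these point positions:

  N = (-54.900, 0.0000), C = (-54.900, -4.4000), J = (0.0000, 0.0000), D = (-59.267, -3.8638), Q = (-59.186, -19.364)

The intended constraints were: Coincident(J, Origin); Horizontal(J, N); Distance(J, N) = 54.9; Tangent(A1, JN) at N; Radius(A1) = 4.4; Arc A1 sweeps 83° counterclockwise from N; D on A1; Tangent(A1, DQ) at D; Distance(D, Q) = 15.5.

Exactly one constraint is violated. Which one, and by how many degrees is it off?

Tangent(A1, DQ) at D — off by 7.30°.

J = (0.00, 0.00) ✓; J.y = 0.00, N.y = 0.00 ✓; |JN| = 54.90 ✓; ∠(CN, NJ) = 90.00° ✓; |CN| = 4.400 ✓; bearing(C→D) − bearing(C→N) = 83.00° ✓; |CD| = 4.400 ✓; ∠(CD, DQ) = 82.70° ✗; |DQ| = 15.50 ✓.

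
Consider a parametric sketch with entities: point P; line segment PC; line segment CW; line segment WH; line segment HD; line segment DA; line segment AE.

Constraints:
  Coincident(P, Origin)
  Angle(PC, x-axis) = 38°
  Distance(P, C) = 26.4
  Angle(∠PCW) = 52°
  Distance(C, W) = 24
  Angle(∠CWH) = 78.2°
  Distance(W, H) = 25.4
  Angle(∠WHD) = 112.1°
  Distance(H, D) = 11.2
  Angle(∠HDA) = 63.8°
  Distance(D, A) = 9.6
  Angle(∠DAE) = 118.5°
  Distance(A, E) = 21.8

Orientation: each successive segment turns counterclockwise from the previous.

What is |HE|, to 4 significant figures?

17.60

P is at the origin; PC runs at 38.0° with length 26.4, so C = (20.80, 16.25). ∠PCW = 52.0° gives CW at 166.0° from the x-axis; with |CW| = 24.0, W = (-2.484, 22.06). ∠CWH = 78.2° gives WH at -92.20° from the x-axis; with |WH| = 25.4, H = (-3.459, -3.322). ∠WHD = 112.1° gives HD at -24.30° from the x-axis; with |HD| = 11.2, D = (6.749, -7.931). ∠HDA = 63.8° gives DA at 91.90° from the x-axis; with |DA| = 9.6, A = (6.431, 1.664). ∠DAE = 118.5° gives AE at 153.4° from the x-axis; with |AE| = 21.8, E = (-13.06, 11.43). Then |HE| = |E − H| = 17.60.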